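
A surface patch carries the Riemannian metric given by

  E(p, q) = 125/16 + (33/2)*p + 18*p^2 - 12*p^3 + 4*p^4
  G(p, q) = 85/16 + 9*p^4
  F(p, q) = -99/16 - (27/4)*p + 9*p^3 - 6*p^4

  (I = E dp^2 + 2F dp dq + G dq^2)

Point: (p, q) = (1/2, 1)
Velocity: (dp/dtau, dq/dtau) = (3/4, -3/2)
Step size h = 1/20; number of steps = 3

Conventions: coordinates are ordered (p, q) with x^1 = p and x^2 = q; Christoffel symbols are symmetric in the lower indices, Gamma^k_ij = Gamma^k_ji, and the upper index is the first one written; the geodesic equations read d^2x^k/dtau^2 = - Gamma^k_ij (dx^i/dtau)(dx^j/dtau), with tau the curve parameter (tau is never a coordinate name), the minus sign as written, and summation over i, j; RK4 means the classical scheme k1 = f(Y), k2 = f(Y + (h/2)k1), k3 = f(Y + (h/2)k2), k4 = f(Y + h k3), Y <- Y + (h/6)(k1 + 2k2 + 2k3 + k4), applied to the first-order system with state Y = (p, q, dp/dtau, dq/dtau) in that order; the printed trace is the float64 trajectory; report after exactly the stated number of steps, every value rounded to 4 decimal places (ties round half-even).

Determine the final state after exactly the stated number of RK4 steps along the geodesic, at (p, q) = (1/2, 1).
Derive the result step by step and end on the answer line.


f(Y) = (dp/dtau, dq/dtau, -Gamma^p_ij Y'^i Y'^j, -Gamma^q_ij Y'^i Y'^j) with the Gammas evaluated at the stage position; h = 0.050000; intermediate values shown to 6 dp
step 0: p = 0.5000, q = 1.0000, dp/dtau = 0.7500, dq/dtau = -1.5000
step 1:
  k1: at (p, q) = (0.500000, 1.000000), (dp/dtau, dq/dtau) = (0.750000, -1.500000); Gamma_ppp = 1.517949, Gamma_ppq = 0.553846, Gamma_pqq = -0.369231, Gamma_qpp = 1.766285, Gamma_qpq = 1.213748, Gamma_qqq = -0.553846; k1 = (0.750000, -1.500000, 1.223077, 2.983552)
  k2: at (p, q) = (0.518750, 0.962500), (dp/dtau, dq/dtau) = (0.780577, -1.425411); Gamma_ppp = 1.451184, Gamma_ppq = 0.562009, Gamma_pqq = -0.378018, Gamma_qpp = 1.682251, Gamma_qpq = 1.256853, Gamma_qqq = -0.562009; k2 = (0.780577, -1.425411, 1.134480, 2.913750)
  k3: at (p, q) = (0.519514, 0.964365), (dp/dtau, dq/dtau) = (0.778362, -1.427156); Gamma_ppp = 1.448507, Gamma_ppq = 0.562302, Gamma_pqq = -0.378367, Gamma_qpp = 1.678819, Gamma_qpq = 1.258546, Gamma_qqq = -0.562302; k3 = (0.778362, -1.427156, 1.142335, 2.924273)
  k4: at (p, q) = (0.538918, 0.928642), (dp/dtau, dq/dtau) = (0.807117, -1.353786); Gamma_ppp = 1.381838, Gamma_ppq = 0.568768, Gamma_pqq = -0.387034, Gamma_qpp = 1.591795, Gamma_qpq = 1.299851, Gamma_qqq = -0.568768; k4 = (0.807117, -1.353786, 1.052095, 2.846046)
  Y <- Y + (h/6)(k1 + 2k2 + 2k3 + k4): p = 0.5390, q = 0.9287, dp/dtau = 0.8069, dq/dtau = -1.3541
step 2:
  k1: at (p, q) = (0.538958, 0.928676), (dp/dtau, dq/dtau) = (0.806907, -1.354120); Gamma_ppp = 1.381702, Gamma_ppq = 0.568779, Gamma_pqq = -0.387052, Gamma_qpp = 1.591616, Gamma_qpq = 1.299933, Gamma_qqq = -0.568779; k1 = (0.806907, -1.354120, 1.053041, 2.847376)
  k2: at (p, q) = (0.559131, 0.894823), (dp/dtau, dq/dtau) = (0.833233, -1.282935); Gamma_ppp = 1.315085, Gamma_ppq = 0.573584, Gamma_pqq = -0.395740, Gamma_qpp = 1.501657, Gamma_qpq = 1.339481, Gamma_qqq = -0.573584; k2 = (0.833233, -1.282935, 0.964628, 2.765276)
  k3: at (p, q) = (0.559789, 0.896602), (dp/dtau, dq/dtau) = (0.831022, -1.284988); Gamma_ppp = 1.312959, Gamma_ppq = 0.573710, Gamma_pqq = -0.396019, Gamma_qpp = 1.498736, Gamma_qpq = 1.340713, Gamma_qqq = -0.573710; k3 = (0.831022, -1.284988, 0.972453, 2.775653)
  k4: at (p, q) = (0.580509, 0.864426), (dp/dtau, dq/dtau) = (0.855529, -1.215337); Gamma_ppp = 1.247610, Gamma_ppq = 0.576717, Gamma_pqq = -0.404718, Gamma_qpp = 1.407436, Gamma_qpq = 1.377698, Gamma_qqq = -0.576717; k4 = (0.855529, -1.215337, 0.883914, 2.686633)
  Y <- Y + (h/6)(k1 + 2k2 + 2k3 + k4): p = 0.5805, q = 0.8645, dp/dtau = 0.8553, dq/dtau = -1.2157
step 3:
  k1: at (p, q) = (0.580550, 0.864465), (dp/dtau, dq/dtau) = (0.855333, -1.215654); Gamma_ppp = 1.247486, Gamma_ppq = 0.576722, Gamma_pqq = -0.404734, Gamma_qpp = 1.407260, Gamma_qpq = 1.377766, Gamma_qqq = -0.576722; k1 = (0.855333, -1.215654, 0.884806, 2.687916)
  k2: at (p, q) = (0.601933, 0.834073), (dp/dtau, dq/dtau) = (0.877453, -1.148456); Gamma_ppp = 1.183295, Gamma_ppq = 0.578016, Gamma_pqq = -0.413607, Gamma_qpp = 1.314643, Gamma_qpq = 1.412288, Gamma_qqq = -0.578016; k2 = (0.877453, -1.148456, 0.799433, 2.596570)
  k3: at (p, q) = (0.602486, 0.835753), (dp/dtau, dq/dtau) = (0.875318, -1.150740); Gamma_ppp = 1.181679, Gamma_ppq = 0.578026, Gamma_pqq = -0.413836, Gamma_qpp = 1.312273, Gamma_qpq = 1.413133, Gamma_qqq = -0.578026; k3 = (0.875318, -1.150740, 0.807072, 2.606778)
  k4: at (p, q) = (0.624315, 0.806928), (dp/dtau, dq/dtau) = (0.895686, -1.085315); Gamma_ppp = 1.119658, Gamma_ppq = 0.577602, Gamma_pqq = -0.422911, Gamma_qpp = 1.219858, Gamma_qpq = 1.444601, Gamma_qqq = -0.577602; k4 = (0.895686, -1.085315, 0.722876, 2.510326)
  Y <- Y + (h/6)(k1 + 2k2 + 2k3 + k4): p = 0.6244, q = 0.8070, dp/dtau = 0.8955, dq/dtau = -1.0856

Answer: p = 0.6244, q = 0.8070, dp/dtau = 0.8955, dq/dtau = -1.0856


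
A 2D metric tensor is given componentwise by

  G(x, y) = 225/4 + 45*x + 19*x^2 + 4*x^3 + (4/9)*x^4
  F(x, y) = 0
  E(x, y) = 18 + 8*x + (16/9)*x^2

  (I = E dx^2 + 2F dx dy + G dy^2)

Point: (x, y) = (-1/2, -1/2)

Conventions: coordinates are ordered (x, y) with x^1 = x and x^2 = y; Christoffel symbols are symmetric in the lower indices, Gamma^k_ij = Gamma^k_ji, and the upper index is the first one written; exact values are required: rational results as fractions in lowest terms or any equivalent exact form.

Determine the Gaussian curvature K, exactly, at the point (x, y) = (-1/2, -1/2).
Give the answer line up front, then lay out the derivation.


Answer: K = -1458/156325

E = 130/9, F = 0, G = 1369/36, EG - F^2 = 88985/162 at the point
E_x = 56/9, E_y = 0, F_x = 0, F_y = 0, G_x = 259/9, G_y = 0
E_yy = 0, F_xy = 0, G_xx = 82/3
K follows from Brioschi's formula, (det M1 - det M2)/(EG - F^2)^2.
M1 = [[-E_yy/2 + F_xy - G_xx/2, E_x/2, F_x - E_y/2], [F_y - G_x/2, E, F], [G_y/2, F, G]] = [[-41/3, 28/9, 0], [-259/18, 130/9, 0], [0, 0, 1369/36]]; det M1 = -4231579/729
M2 = [[0, E_y/2, G_x/2], [E_y/2, E, F], [G_x/2, F, G]] = [[0, 0, 259/18], [0, 130/9, 0], [259/18, 0, 1369/36]]; det M2 = -4360265/1458
det M1 - det M2 = -50653/18; K = -50653/18 / (88985/162)^2 = -1458/156325


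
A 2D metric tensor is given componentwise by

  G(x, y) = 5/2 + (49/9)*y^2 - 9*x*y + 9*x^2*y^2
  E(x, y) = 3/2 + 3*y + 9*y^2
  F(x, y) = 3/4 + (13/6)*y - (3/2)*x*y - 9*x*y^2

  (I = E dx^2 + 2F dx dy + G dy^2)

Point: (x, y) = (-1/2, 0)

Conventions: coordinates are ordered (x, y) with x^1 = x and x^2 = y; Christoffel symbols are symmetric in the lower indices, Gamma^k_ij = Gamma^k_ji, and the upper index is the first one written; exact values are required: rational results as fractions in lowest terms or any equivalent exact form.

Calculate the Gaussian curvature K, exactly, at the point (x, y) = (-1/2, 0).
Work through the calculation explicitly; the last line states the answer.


E = 3/2, F = 3/4, G = 5/2, EG - F^2 = 51/16 at the point
E_x = 0, E_y = 3, F_x = 0, F_y = 35/12, G_x = 0, G_y = 9/2
E_yy = 18, F_xy = -3/2, G_xx = 0
By Brioschi, K is (det M1 - det M2) divided by (EG - F^2) squared.
M1 = [[-E_yy/2 + F_xy - G_xx/2, E_x/2, F_x - E_y/2], [F_y - G_x/2, E, F], [G_y/2, F, G]] = [[-21/2, 0, -3/2], [35/12, 3/2, 3/4], [9/4, 3/4, 5/2]]; det M1 = -507/16
M2 = [[0, E_y/2, G_x/2], [E_y/2, E, F], [G_x/2, F, G]] = [[0, 3/2, 0], [3/2, 3/2, 3/4], [0, 3/4, 5/2]]; det M2 = -45/8
det M1 - det M2 = -417/16; K = -417/16 / (51/16)^2 = -2224/867

Answer: K = -2224/867


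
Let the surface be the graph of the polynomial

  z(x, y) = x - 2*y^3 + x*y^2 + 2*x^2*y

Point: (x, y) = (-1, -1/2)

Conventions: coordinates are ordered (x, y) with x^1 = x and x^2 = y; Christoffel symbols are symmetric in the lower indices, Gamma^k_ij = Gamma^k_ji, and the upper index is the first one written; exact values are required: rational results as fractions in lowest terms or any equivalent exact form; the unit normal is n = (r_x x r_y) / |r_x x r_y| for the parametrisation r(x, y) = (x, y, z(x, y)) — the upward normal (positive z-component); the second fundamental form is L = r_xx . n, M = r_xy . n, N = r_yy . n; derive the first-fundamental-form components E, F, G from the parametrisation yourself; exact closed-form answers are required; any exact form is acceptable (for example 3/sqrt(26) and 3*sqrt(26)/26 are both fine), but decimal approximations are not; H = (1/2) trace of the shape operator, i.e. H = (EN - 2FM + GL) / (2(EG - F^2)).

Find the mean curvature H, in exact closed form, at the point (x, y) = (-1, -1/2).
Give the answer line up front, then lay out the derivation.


Answer: H = 2832*sqrt(221)/48841

z_x = 13/4, z_y = 3/2, z_xx = -2, z_xy = -5, z_yy = 4
E = 185/16, F = 39/8, G = 13/4; answer radicand W^2 = 221/16
unnormalised second-form numerators: l = -2, m = -5, n = 4; L = l/sqrt(221/16), and similarly M = m/sqrt(W^2), N = n/sqrt(W^2)
H = (E*n - 2*F*m + G*l) / (2*(EG - F^2)*sqrt(W^2)); E*n - 2*F*m + G*l = 177/2, EG - F^2 = 221/16, so H = (708/221)/sqrt(221/16)


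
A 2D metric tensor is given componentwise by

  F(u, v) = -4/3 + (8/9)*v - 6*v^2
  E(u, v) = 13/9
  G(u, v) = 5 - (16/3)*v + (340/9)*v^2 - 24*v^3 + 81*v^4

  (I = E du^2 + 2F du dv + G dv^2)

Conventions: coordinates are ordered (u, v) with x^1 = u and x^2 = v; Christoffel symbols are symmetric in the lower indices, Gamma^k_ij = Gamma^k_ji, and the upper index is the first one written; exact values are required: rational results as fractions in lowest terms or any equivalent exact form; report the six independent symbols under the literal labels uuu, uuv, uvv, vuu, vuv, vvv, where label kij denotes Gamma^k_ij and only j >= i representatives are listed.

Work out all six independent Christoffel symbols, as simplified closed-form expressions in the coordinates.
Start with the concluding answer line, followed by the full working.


Answer: Gamma_uuu = 0, Gamma_uuv = 0, Gamma_uvv = (8 - 108*v)/(729*v^4 - 216*v^3 + 340*v^2 - 48*v + 49), Gamma_vuu = 0, Gamma_vuv = 0, Gamma_vvv = (1458*v^3 - 324*v^2 + 340*v - 24)/(729*v^4 - 216*v^3 + 340*v^2 - 48*v + 49)

E = 13/9; F = -4/3 + (8/9)*v - 6*v^2; G = 5 - (16/3)*v + (340/9)*v^2 - 24*v^3 + 81*v^4
Gamma^k_ij = (1/2) g^{kl} (d_i g_jl + d_j g_il - d_l g_ij), with g^inv = (1/(EG-F^2)) [[G, -F], [-F, E]]
first partials: E_u = 0, E_v = 0, F_u = 0, F_v = 8/9 - 12*v, G_u = 0, G_v = -16/3 + (680/9)*v - 72*v^2 + 324*v^3
D = EG - F^2 = 49/9 - (16/3)*v + (340/9)*v^2 - 24*v^3 + 81*v^4
expanded: Gamma^u_uu = (G E_u - 2F F_u + F E_v)/(2D), Gamma^u_uv = (G E_v - F G_u)/(2D), Gamma^u_vv = (2G F_v - G G_u - F G_v)/(2D), Gamma^v_uu = (2E F_u - E E_v - F E_u)/(2D), Gamma^v_uv = (E G_u - F E_v)/(2D), Gamma^v_vv = (E G_v - 2F F_v + F G_u)/(2D); substitute and cancel common factors


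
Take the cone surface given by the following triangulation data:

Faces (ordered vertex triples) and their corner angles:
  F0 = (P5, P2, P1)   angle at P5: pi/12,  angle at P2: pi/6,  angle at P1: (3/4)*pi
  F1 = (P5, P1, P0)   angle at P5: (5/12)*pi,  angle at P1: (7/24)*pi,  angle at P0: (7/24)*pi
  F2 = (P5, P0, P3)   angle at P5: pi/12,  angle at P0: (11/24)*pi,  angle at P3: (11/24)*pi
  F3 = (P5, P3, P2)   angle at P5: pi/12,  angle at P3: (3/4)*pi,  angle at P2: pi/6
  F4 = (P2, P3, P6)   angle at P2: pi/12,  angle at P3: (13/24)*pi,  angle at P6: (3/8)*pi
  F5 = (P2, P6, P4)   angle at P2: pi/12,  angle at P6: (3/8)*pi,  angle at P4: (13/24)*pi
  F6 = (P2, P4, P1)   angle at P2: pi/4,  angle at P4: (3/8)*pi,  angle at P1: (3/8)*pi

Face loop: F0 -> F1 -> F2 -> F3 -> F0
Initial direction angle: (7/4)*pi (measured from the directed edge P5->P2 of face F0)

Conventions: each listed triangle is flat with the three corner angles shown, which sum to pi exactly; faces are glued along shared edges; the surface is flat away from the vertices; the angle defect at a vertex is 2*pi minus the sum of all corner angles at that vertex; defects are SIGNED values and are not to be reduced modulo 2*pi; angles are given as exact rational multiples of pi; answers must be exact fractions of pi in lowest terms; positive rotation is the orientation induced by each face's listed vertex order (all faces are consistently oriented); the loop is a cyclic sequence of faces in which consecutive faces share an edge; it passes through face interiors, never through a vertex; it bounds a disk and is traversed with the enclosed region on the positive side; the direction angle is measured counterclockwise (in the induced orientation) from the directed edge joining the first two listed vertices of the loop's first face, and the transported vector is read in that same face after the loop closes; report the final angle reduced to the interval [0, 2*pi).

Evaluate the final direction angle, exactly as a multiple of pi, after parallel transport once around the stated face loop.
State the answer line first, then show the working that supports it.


Answer: final direction angle = (13/12)*pi

enclosed vertex P5: corner angles sum to (2/3)*pi, defect = 2*pi - (2/3)*pi = (4/3)*pi
final direction = starting direction + enclosed defect total, reduced mod 2*pi (induced orientation)
final angle = (7/4)*pi + (4/3)*pi = (13/12)*pi (mod 2*pi)


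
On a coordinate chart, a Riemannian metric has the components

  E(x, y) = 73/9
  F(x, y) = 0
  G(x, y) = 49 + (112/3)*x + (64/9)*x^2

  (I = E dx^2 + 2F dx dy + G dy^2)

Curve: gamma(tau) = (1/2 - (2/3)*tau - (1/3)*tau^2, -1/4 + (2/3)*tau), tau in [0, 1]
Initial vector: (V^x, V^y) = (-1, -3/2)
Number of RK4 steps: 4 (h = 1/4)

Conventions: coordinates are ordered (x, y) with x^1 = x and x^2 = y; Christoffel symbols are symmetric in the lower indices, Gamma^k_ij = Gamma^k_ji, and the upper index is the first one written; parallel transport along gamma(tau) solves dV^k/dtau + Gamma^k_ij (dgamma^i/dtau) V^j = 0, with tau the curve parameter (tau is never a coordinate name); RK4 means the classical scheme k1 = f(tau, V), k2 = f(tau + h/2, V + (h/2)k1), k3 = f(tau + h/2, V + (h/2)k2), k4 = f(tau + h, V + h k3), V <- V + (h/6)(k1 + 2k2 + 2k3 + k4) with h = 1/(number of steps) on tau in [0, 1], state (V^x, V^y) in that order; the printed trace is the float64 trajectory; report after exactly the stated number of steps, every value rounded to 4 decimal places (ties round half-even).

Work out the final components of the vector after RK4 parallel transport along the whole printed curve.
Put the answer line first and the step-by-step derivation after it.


Answer: V^x = -3.3767, V^y = -1.4962

gamma'(tau) = (-2/3 - (2/3)*tau, 2/3); f(tau, V)^k = -Gamma^k_ij(gamma(tau)) gamma'^i(tau) V^j; h = 1/4; intermediate values shown to 6 dp
curve data and Christoffel symbols at the stage parameters:
  tau = 0.000000: gamma = (0.500000, -0.250000), gamma' = (-0.666667, 0.666667); Gamma_xxx = 0.000000, Gamma_xxy = 0.000000, Gamma_xyy = -2.739726, Gamma_yxx = 0.000000, Gamma_yxy = 0.320000, Gamma_yyy = 0.000000
  tau = 0.125000: gamma = (0.411458, -0.166667), gamma' = (-0.750000, 0.666667); Gamma_xxx = 0.000000, Gamma_xxy = 0.000000, Gamma_xyy = -2.662100, Gamma_yxx = 0.000000, Gamma_yxy = 0.329331, Gamma_yyy = 0.000000
  tau = 0.250000: gamma = (0.312500, -0.083333), gamma' = (-0.833333, 0.666667); Gamma_xxx = 0.000000, Gamma_xxy = 0.000000, Gamma_xyy = -2.575342, Gamma_yxx = 0.000000, Gamma_yxy = 0.340426, Gamma_yyy = 0.000000
  tau = 0.375000: gamma = (0.203125, 0.000000), gamma' = (-0.916667, 0.666667); Gamma_xxx = 0.000000, Gamma_xxy = 0.000000, Gamma_xyy = -2.479452, Gamma_yxx = 0.000000, Gamma_yxy = 0.353591, Gamma_yyy = 0.000000
  tau = 0.500000: gamma = (0.083333, 0.083333), gamma' = (-1.000000, 0.666667); Gamma_xxx = 0.000000, Gamma_xxy = 0.000000, Gamma_xyy = -2.374429, Gamma_yxx = 0.000000, Gamma_yxy = 0.369231, Gamma_yyy = 0.000000
  tau = 0.625000: gamma = (-0.046875, 0.166667), gamma' = (-1.083333, 0.666667); Gamma_xxx = 0.000000, Gamma_xxy = 0.000000, Gamma_xyy = -2.260274, Gamma_yxx = 0.000000, Gamma_yxy = 0.387879, Gamma_yyy = 0.000000
  tau = 0.750000: gamma = (-0.187500, 0.250000), gamma' = (-1.166667, 0.666667); Gamma_xxx = 0.000000, Gamma_xxy = 0.000000, Gamma_xyy = -2.136986, Gamma_yxx = 0.000000, Gamma_yxy = 0.410256, Gamma_yyy = 0.000000
  tau = 0.875000: gamma = (-0.338542, 0.333333), gamma' = (-1.250000, 0.666667); Gamma_xxx = 0.000000, Gamma_xxy = 0.000000, Gamma_xyy = -2.004566, Gamma_yxx = 0.000000, Gamma_yxy = 0.437358, Gamma_yyy = 0.000000
  tau = 1.000000: gamma = (-0.500000, 0.416667), gamma' = (-1.333333, 0.666667); Gamma_xxx = 0.000000, Gamma_xxy = 0.000000, Gamma_xyy = -1.863014, Gamma_yxx = 0.000000, Gamma_yxy = 0.470588, Gamma_yyy = 0.000000
step 0: V^x = -1.0000, V^y = -1.5000
step 1: k1 = (-2.739726, -0.106667), k2 = (-2.685764, -0.079047), k3 = (-2.679636, -0.079675), k4 = (-2.609541, -0.052196); V <- V + (h/6)(k1 + 2k2 + 2k3 + k4): V^x = -1.6700, V^y = -1.5198
step 2: k1 = (-2.609416, -0.052154), k2 = (-2.523033, -0.024179), k3 = (-2.517253, -0.025591), k4 = (-2.415972, 0.002449); V <- V + (h/6)(k1 + 2k2 + 2k3 + k4): V^x = -2.2994, V^y = -1.5261
step 3: k1 = (-2.415688, 0.002540), k2 = (-2.299071, 0.031558), k3 = (-2.293605, 0.029312), k4 = (-2.163680, 0.058812); V <- V + (h/6)(k1 + 2k2 + 2k3 + k4): V^x = -2.8729, V^y = -1.5184
step 4: k1 = (-2.163251, 0.058991), k2 = (-2.019349, 0.090420), k3 = (-2.014099, 0.087323), k4 = (-1.858797, 0.120239); V <- V + (h/6)(k1 + 2k2 + 2k3 + k4): V^x = -3.3767, V^y = -1.4962


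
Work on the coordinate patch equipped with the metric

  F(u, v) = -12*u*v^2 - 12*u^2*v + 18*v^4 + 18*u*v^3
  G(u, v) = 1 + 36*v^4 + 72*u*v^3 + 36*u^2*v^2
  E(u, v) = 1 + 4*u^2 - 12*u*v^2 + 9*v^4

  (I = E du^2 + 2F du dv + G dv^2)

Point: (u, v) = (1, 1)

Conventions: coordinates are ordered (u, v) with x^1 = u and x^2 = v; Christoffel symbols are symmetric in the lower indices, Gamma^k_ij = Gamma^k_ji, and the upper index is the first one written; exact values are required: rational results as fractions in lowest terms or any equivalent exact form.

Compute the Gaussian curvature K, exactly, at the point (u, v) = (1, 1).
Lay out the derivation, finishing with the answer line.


E = 2, F = 12, G = 145, EG - F^2 = 146 at the point
E_u = -4, E_v = 12, F_u = -18, F_v = 90, G_u = 144, G_v = 432
E_vv = 84, F_uv = 6, G_uu = 72
The intrinsic route: Brioschi's K = (det M1 - det M2)/(EG - F^2)^2.
M1 = [[-E_vv/2 + F_uv - G_uu/2, E_u/2, F_u - E_v/2], [F_v - G_u/2, E, F], [G_v/2, F, G]] = [[-72, -2, -24], [18, 2, 12], [216, 12, 145]]; det M1 = -5292
M2 = [[0, E_v/2, G_u/2], [E_v/2, E, F], [G_u/2, F, G]] = [[0, 6, 72], [6, 2, 12], [72, 12, 145]]; det M2 = -5220
det M1 - det M2 = -72; K = -72 / (146)^2 = -18/5329

Answer: K = -18/5329


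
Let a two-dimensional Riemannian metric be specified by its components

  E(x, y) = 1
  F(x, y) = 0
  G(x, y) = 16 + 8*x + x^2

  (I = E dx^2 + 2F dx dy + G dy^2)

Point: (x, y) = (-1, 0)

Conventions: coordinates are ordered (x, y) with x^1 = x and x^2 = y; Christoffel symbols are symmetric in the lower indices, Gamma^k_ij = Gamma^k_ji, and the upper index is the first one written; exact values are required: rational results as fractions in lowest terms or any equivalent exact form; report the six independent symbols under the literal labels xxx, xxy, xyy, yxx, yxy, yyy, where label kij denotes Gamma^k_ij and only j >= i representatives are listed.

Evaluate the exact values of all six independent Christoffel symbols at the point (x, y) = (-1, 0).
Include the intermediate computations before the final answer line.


E = 1, F = 0, G = 9 at the point
E_x = 0, E_y = 0, F_x = 0, F_y = 0, G_x = 6, G_y = 0
EG - F^2 = 9;  g^inv = (1/9) * [[9, 0], [0, 1]]
first-kind symbols [ij,l] = (1/2)(d_i g_jl + d_j g_il - d_l g_ij): [xx,x] = E_x/2 = 0, [xx,y] = F_x - E_y/2 = 0, [xy,x] = E_y/2 = 0, [xy,y] = G_x/2 = 3, [yy,x] = F_y - G_x/2 = -3, [yy,y] = G_y/2 = 0
Gamma^x_ij = (G*[ij,x] - F*[ij,y])/(EG - F^2), Gamma^y_ij = (E*[ij,y] - F*[ij,x])/(EG - F^2)

Answer: Gamma_xxx = 0, Gamma_xxy = 0, Gamma_xyy = -3, Gamma_yxx = 0, Gamma_yxy = 1/3, Gamma_yyy = 0


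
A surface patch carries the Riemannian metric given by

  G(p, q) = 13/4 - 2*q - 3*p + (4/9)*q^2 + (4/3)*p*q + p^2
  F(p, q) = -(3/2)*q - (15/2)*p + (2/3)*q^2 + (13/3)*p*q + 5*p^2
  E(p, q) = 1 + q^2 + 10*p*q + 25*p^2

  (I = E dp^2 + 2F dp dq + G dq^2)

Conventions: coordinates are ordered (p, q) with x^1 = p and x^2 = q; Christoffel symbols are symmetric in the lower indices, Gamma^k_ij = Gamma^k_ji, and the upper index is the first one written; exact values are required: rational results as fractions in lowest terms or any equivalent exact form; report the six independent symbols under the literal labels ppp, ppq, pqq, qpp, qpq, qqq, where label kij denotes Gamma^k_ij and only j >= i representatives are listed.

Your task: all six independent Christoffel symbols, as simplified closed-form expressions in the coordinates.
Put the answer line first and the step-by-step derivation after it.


Answer: Gamma_ppp = (900*p + 180*q)/(936*p^2 + 408*p*q - 108*p + 52*q^2 - 72*q + 117), Gamma_ppq = (180*p + 36*q)/(936*p^2 + 408*p*q - 108*p + 52*q^2 - 72*q + 117), Gamma_pqq = (120*p + 24*q)/(936*p^2 + 408*p*q - 108*p + 52*q^2 - 72*q + 117), Gamma_qpp = (180*p + 120*q - 270)/(936*p^2 + 408*p*q - 108*p + 52*q^2 - 72*q + 117), Gamma_qpq = (36*p + 24*q - 54)/(936*p^2 + 408*p*q - 108*p + 52*q^2 - 72*q + 117), Gamma_qqq = (24*p + 16*q - 36)/(936*p^2 + 408*p*q - 108*p + 52*q^2 - 72*q + 117)

E = 1 + q^2 + 10*p*q + 25*p^2; F = -(3/2)*q - (15/2)*p + (2/3)*q^2 + (13/3)*p*q + 5*p^2; G = 13/4 - 2*q - 3*p + (4/9)*q^2 + (4/3)*p*q + p^2
Gamma^k_ij = (1/2) g^{kl} (d_i g_jl + d_j g_il - d_l g_ij), with g^inv = (1/(EG-F^2)) [[G, -F], [-F, E]]
first partials: E_p = 10*q + 50*p, E_q = 2*q + 10*p, F_p = -15/2 + (13/3)*q + 10*p, F_q = -3/2 + (4/3)*q + (13/3)*p, G_p = -3 + (4/3)*q + 2*p, G_q = -2 + (8/9)*q + (4/3)*p
D = EG - F^2 = 13/4 - 2*q - 3*p + (13/9)*q^2 + (34/3)*p*q + 26*p^2
expanded: Gamma^p_pp = (G E_p - 2F F_p + F E_q)/(2D), Gamma^p_pq = (G E_q - F G_p)/(2D), Gamma^p_qq = (2G F_q - G G_p - F G_q)/(2D), Gamma^q_pp = (2E F_p - E E_q - F E_p)/(2D), Gamma^q_pq = (E G_p - F E_q)/(2D), Gamma^q_qq = (E G_q - 2F F_q + F G_p)/(2D); substitute and cancel common factors


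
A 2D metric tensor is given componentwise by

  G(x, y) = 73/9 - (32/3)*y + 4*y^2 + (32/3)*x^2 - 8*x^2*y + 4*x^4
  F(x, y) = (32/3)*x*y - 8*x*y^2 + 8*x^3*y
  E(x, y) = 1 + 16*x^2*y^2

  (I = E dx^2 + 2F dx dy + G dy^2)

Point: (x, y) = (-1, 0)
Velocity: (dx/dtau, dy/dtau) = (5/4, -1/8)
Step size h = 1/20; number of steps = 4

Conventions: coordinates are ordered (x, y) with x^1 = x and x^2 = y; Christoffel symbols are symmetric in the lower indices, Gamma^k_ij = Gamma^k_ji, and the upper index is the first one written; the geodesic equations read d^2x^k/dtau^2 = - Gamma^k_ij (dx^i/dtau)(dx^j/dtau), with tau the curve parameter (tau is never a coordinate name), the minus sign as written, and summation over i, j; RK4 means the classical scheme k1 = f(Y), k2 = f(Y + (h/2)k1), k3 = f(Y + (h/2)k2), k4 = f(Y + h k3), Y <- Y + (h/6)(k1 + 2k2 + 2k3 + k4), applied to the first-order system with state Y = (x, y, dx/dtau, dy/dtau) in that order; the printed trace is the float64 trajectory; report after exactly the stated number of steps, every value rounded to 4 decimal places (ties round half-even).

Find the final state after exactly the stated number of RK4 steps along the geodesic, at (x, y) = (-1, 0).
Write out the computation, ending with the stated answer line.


f(Y) = (dx/dtau, dy/dtau, -Gamma^x_ij Y'^i Y'^j, -Gamma^y_ij Y'^i Y'^j) with the Gammas evaluated at the stage position; h = 0.050000; intermediate values shown to 6 dp
step 0: x = -1.0000, y = 0.0000, dx/dtau = 1.2500, dy/dtau = -0.1250
step 1:
  k1: at (x, y) = (-1.000000, 0.000000), (dx/dtau, dy/dtau) = (1.250000, -0.125000); Gamma_xxx = 0.000000, Gamma_xxy = 0.000000, Gamma_xyy = 0.000000, Gamma_yxx = 0.000000, Gamma_yxy = -0.819512, Gamma_yyy = -0.409756; k1 = (1.250000, -0.125000, 0.000000, -0.249695)
  k2: at (x, y) = (-0.968750, -0.003125), (dx/dtau, dy/dtau) = (1.250000, -0.131242); Gamma_xxx = -0.000007, Gamma_xxy = -0.002162, Gamma_xyy = -0.001116, Gamma_yxx = -0.002621, Gamma_yxy = -0.812422, Gamma_yyy = -0.419315; k2 = (1.250000, -0.131242, -0.000679, -0.255243)
  k3: at (x, y) = (-0.968750, -0.003281), (dx/dtau, dy/dtau) = (1.249983, -0.131381); Gamma_xxx = -0.000008, Gamma_xxy = -0.002270, Gamma_xyy = -0.001172, Gamma_yxx = -0.002751, Gamma_yxy = -0.812371, Gamma_yyy = -0.419288; k3 = (1.249983, -0.131381, -0.000713, -0.255285)
  k4: at (x, y) = (-0.937501, -0.006569), (dx/dtau, dy/dtau) = (1.249964, -0.137764); Gamma_xxx = -0.000031, Gamma_xxy = -0.004464, Gamma_xyy = -0.002381, Gamma_yxx = -0.005635, Gamma_yxy = -0.804186, Gamma_yyy = -0.428899; k4 = (1.249964, -0.137764, -0.001443, -0.260018)
  Y <- Y + (h/6)(k1 + 2k2 + 2k3 + k4): x = -0.9375, y = -0.0066, dx/dtau = 1.2500, dy/dtau = -0.1378
step 2:
  k1: at (x, y) = (-0.937501, -0.006567), (dx/dtau, dy/dtau) = (1.249965, -0.137756); Gamma_xxx = -0.000031, Gamma_xxy = -0.004463, Gamma_xyy = -0.002380, Gamma_yxx = -0.005633, Gamma_yxy = -0.804187, Gamma_yyy = -0.428899; k1 = (1.249965, -0.137756, -0.001443, -0.260007)
  k2: at (x, y) = (-0.906251, -0.010011), (dx/dtau, dy/dtau) = (1.249929, -0.144257); Gamma_xxx = -0.000074, Gamma_xxy = -0.006663, Gamma_xyy = -0.003676, Gamma_yxx = -0.008780, Gamma_yxy = -0.794860, Gamma_yyy = -0.438543; k2 = (1.249929, -0.144257, -0.002211, -0.263799)
  k3: at (x, y) = (-0.906252, -0.010173), (dx/dtau, dy/dtau) = (1.249909, -0.144351); Gamma_xxx = -0.000076, Gamma_xxy = -0.006770, Gamma_xyy = -0.003735, Gamma_yxx = -0.008922, Gamma_yxy = -0.794804, Gamma_yyy = -0.438512; k3 = (1.249909, -0.144351, -0.002246, -0.263731)
  k4: at (x, y) = (-0.875005, -0.013784), (dx/dtau, dy/dtau) = (1.249852, -0.150943); Gamma_xxx = -0.000141, Gamma_xxy = -0.008955, Gamma_xyy = -0.005117, Gamma_yxx = -0.012355, Gamma_yxy = -0.784281, Gamma_yyy = -0.448158; k4 = (1.249852, -0.150943, -0.003042, -0.266408)
  Y <- Y + (h/6)(k1 + 2k2 + 2k3 + k4): x = -0.8750, y = -0.0138, dx/dtau = 1.2499, dy/dtau = -0.1509
step 3:
  k1: at (x, y) = (-0.875005, -0.013783), (dx/dtau, dy/dtau) = (1.249853, -0.150935); Gamma_xxx = -0.000141, Gamma_xxy = -0.008954, Gamma_xyy = -0.005116, Gamma_yxx = -0.012354, Gamma_yxy = -0.784281, Gamma_yyy = -0.448158; k1 = (1.249853, -0.150935, -0.003041, -0.266397)
  k2: at (x, y) = (-0.843758, -0.017556), (dx/dtau, dy/dtau) = (1.249777, -0.157595); Gamma_xxx = -0.000231, Gamma_xxy = -0.011095, Gamma_xyy = -0.006575, Gamma_yxx = -0.016074, Gamma_yxy = -0.772518, Gamma_yyy = -0.457784; k2 = (1.249777, -0.157595, -0.003847, -0.267833)
  k3: at (x, y) = (-0.843760, -0.017723), (dx/dtau, dy/dtau) = (1.249757, -0.157631); Gamma_xxx = -0.000235, Gamma_xxy = -0.011198, Gamma_xyy = -0.006636, Gamma_yxx = -0.016225, Gamma_yxy = -0.772461, Gamma_yyy = -0.457749; k3 = (1.249757, -0.157631, -0.003880, -0.267635)
  k4: at (x, y) = (-0.812517, -0.021664), (dx/dtau, dy/dtau) = (1.249659, -0.164317); Gamma_xxx = -0.000354, Gamma_xxy = -0.013267, Gamma_xyy = -0.008164, Gamma_yxx = -0.020248, Gamma_yxy = -0.759413, Gamma_yyy = -0.467321; k4 = (1.249659, -0.164317, -0.004676, -0.267638)
  Y <- Y + (h/6)(k1 + 2k2 + 2k3 + k4): x = -0.8125, y = -0.0217, dx/dtau = 1.2497, dy/dtau = -0.1643
step 4:
  k1: at (x, y) = (-0.812517, -0.021664), (dx/dtau, dy/dtau) = (1.249660, -0.164310); Gamma_xxx = -0.000354, Gamma_xxy = -0.013267, Gamma_xyy = -0.008164, Gamma_yxx = -0.020248, Gamma_yxy = -0.759413, Gamma_yyy = -0.467322; k1 = (1.249660, -0.164310, -0.004675, -0.267627)
  k2: at (x, y) = (-0.781275, -0.025771), (dx/dtau, dy/dtau) = (1.249543, -0.171001); Gamma_xxx = -0.000502, Gamma_xxy = -0.015233, Gamma_xyy = -0.009749, Gamma_yxx = -0.024576, Gamma_yxy = -0.745045, Gamma_yyy = -0.476814; k2 = (1.249543, -0.171001, -0.005440, -0.266077)
  k3: at (x, y) = (-0.781278, -0.025939), (dx/dtau, dy/dtau) = (1.249524, -0.170962); Gamma_xxx = -0.000509, Gamma_xxy = -0.015330, Gamma_xyy = -0.009811, Gamma_yxx = -0.024734, Gamma_yxy = -0.744987, Gamma_yyy = -0.476775; k3 = (1.249524, -0.170962, -0.005468, -0.265738)
  k4: at (x, y) = (-0.750040, -0.030212), (dx/dtau, dy/dtau) = (1.249387, -0.177597); Gamma_xxx = -0.000691, Gamma_xxy = -0.017159, Gamma_xyy = -0.011439, Gamma_yxx = -0.029375, Gamma_yxy = -0.729268, Gamma_yyy = -0.486153; k4 = (1.249387, -0.177597, -0.006175, -0.262444)
  Y <- Y + (h/6)(k1 + 2k2 + 2k3 + k4): x = -0.7500, y = -0.0302, dx/dtau = 1.2494, dy/dtau = -0.1776

Answer: x = -0.7500, y = -0.0302, dx/dtau = 1.2494, dy/dtau = -0.1776


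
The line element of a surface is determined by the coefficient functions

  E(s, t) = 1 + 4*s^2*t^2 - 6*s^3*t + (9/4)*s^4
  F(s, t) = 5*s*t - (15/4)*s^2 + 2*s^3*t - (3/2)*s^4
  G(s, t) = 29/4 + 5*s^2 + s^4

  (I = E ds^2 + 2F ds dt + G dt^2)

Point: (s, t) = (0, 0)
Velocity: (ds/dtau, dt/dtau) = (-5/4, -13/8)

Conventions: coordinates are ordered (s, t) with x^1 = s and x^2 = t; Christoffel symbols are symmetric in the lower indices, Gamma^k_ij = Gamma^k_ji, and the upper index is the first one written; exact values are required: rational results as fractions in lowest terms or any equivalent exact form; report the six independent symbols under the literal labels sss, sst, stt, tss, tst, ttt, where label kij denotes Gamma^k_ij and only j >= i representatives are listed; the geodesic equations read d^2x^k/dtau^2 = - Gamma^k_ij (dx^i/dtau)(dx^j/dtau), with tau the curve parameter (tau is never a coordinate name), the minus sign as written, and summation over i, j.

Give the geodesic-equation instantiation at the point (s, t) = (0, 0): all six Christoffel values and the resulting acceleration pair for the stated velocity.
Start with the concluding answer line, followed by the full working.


Answer: Gamma_sss = 0, Gamma_sst = 0, Gamma_stt = 0, Gamma_tss = 0, Gamma_tst = 0, Gamma_ttt = 0; accelerations (d^2s/dtau^2, d^2t/dtau^2) = (0, 0)

E = 1, F = 0, G = 29/4 at the point
E_s = 0, E_t = 0, F_s = 0, F_t = 0, G_s = 0, G_t = 0
EG - F^2 = 29/4;  g^inv = (4/29) * [[29/4, 0], [0, 1]]
first-kind symbols [ij,l] = (1/2)(d_i g_jl + d_j g_il - d_l g_ij): [ss,s] = E_s/2 = 0, [ss,t] = F_s - E_t/2 = 0, [st,s] = E_t/2 = 0, [st,t] = G_s/2 = 0, [tt,s] = F_t - G_s/2 = 0, [tt,t] = G_t/2 = 0
Gamma^s_ij = (G*[ij,s] - F*[ij,t])/(EG - F^2), Gamma^t_ij = (E*[ij,t] - F*[ij,s])/(EG - F^2)
Gamma_sss = 0, Gamma_sst = 0, Gamma_stt = 0, Gamma_tss = 0, Gamma_tst = 0, Gamma_ttt = 0
d^2s/dtau^2 = -(Gamma_sss*(-5/4)^2 + 2*Gamma_sst*(-5/4)*(-13/8) + Gamma_stt*(-13/8)^2) = 0
d^2t/dtau^2 = -(Gamma_tss*(-5/4)^2 + 2*Gamma_tst*(-5/4)*(-13/8) + Gamma_ttt*(-13/8)^2) = 0


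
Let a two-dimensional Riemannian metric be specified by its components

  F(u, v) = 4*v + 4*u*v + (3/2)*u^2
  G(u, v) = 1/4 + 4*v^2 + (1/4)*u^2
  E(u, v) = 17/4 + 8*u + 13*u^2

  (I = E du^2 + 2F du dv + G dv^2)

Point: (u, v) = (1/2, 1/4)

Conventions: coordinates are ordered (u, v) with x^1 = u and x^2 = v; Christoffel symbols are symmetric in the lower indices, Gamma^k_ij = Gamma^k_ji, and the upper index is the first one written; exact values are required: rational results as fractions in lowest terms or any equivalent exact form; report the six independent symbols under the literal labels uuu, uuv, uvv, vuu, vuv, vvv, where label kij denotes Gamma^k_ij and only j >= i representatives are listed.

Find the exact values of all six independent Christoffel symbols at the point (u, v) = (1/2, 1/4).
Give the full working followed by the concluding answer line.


E = 23/2, F = 15/8, G = 9/16 at the point
E_u = 21, E_v = 0, F_u = 5/2, F_v = 6, G_u = 1/4, G_v = 2
EG - F^2 = 189/64;  g^inv = (64/189) * [[9/16, -15/8], [-15/8, 23/2]]
first-kind symbols [ij,l] = (1/2)(d_i g_jl + d_j g_il - d_l g_ij): [uu,u] = E_u/2 = 21/2, [uu,v] = F_u - E_v/2 = 5/2, [uv,u] = E_v/2 = 0, [uv,v] = G_u/2 = 1/8, [vv,u] = F_v - G_u/2 = 47/8, [vv,v] = G_v/2 = 1
Gamma^u_ij = (G*[ij,u] - F*[ij,v])/(EG - F^2), Gamma^v_ij = (E*[ij,v] - F*[ij,u])/(EG - F^2)

Answer: Gamma_uuu = 26/63, Gamma_uuv = -5/63, Gamma_uvv = 61/126, Gamma_vuu = 580/189, Gamma_vuv = 92/189, Gamma_vvv = 31/189


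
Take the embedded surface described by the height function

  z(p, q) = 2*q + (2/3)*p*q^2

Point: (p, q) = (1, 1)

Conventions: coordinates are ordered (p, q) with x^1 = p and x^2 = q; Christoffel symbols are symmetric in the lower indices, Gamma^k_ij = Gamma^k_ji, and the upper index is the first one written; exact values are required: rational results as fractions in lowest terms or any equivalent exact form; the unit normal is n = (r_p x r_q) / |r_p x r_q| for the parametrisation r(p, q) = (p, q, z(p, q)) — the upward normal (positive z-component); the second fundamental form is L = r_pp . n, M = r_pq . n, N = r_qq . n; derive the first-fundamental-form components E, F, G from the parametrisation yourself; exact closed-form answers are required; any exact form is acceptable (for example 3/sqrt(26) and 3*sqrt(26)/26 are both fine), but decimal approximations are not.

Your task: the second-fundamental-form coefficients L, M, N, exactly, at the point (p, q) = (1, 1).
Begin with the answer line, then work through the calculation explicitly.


Answer: L = 0, M = 4*sqrt(113)/113, N = 4*sqrt(113)/113

z_p = 2/3, z_q = 10/3, z_pp = 0, z_pq = 4/3, z_qq = 4/3
E = 13/9, F = 20/9, G = 109/9; answer radicand W^2 = 113/9
unnormalised second-form numerators: l = 0, m = 4/3, n = 4/3; L = l/sqrt(113/9), and similarly M = m/sqrt(W^2), N = n/sqrt(W^2)


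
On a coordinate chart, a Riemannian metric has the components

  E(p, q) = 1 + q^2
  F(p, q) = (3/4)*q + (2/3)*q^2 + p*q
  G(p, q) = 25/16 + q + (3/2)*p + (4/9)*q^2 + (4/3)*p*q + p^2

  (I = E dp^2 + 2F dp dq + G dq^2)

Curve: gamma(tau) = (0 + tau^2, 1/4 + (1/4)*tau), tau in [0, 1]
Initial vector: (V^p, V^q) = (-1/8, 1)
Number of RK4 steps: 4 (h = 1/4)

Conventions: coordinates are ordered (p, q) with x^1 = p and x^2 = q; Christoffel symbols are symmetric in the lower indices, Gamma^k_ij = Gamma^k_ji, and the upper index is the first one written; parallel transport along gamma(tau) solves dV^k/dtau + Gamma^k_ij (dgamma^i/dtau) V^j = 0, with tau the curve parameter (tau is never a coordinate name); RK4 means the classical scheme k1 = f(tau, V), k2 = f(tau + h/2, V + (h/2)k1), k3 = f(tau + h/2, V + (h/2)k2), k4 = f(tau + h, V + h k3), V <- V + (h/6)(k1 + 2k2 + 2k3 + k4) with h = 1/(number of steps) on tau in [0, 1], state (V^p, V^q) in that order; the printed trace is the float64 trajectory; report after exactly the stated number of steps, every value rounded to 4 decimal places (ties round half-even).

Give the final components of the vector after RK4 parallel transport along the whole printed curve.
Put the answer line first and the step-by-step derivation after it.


Answer: V^p = -0.2334, V^q = 0.6168

gamma'(tau) = (2*tau, 1/4); f(tau, V)^k = -Gamma^k_ij(gamma(tau)) gamma'^i(tau) V^j; h = 1/4; intermediate values shown to 6 dp
curve data and Christoffel symbols at the stage parameters:
  tau = 0.000000: gamma = (0.000000, 0.250000), gamma' = (0.000000, 0.250000); Gamma_ppp = 0.000000, Gamma_ppq = 0.131387, Gamma_pqq = 0.087591, Gamma_qpp = 0.000000, Gamma_qpq = 0.481752, Gamma_qqq = 0.321168
  tau = 0.125000: gamma = (0.015625, 0.281250), gamma' = (0.250000, 0.250000); Gamma_ppp = 0.000000, Gamma_ppq = 0.141506, Gamma_pqq = 0.094337, Gamma_qpp = 0.000000, Gamma_qpq = 0.479548, Gamma_qqq = 0.319699
  tau = 0.250000: gamma = (0.062500, 0.312500), gamma' = (0.500000, 0.250000); Gamma_ppp = 0.000000, Gamma_ppq = 0.146045, Gamma_pqq = 0.097363, Gamma_qpp = 0.000000, Gamma_qpq = 0.477079, Gamma_qqq = 0.318053
  tau = 0.375000: gamma = (0.140625, 0.343750), gamma' = (0.750000, 0.250000); Gamma_ppp = 0.000000, Gamma_ppq = 0.144914, Gamma_pqq = 0.096609, Gamma_qpp = 0.000000, Gamma_qpq = 0.472068, Gamma_qqq = 0.314712
  tau = 0.500000: gamma = (0.250000, 0.375000), gamma' = (1.000000, 0.250000); Gamma_ppp = 0.000000, Gamma_ppq = 0.138728, Gamma_pqq = 0.092486, Gamma_qpp = 0.000000, Gamma_qpq = 0.462428, Gamma_qqq = 0.308285
  tau = 0.625000: gamma = (0.390625, 0.406250), gamma' = (1.250000, 0.250000); Gamma_ppp = 0.000000, Gamma_ppq = 0.128672, Gamma_pqq = 0.085781, Gamma_qpp = 0.000000, Gamma_qpq = 0.447053, Gamma_qqq = 0.298035
  tau = 0.750000: gamma = (0.562500, 0.437500), gamma' = (1.500000, 0.250000); Gamma_ppp = 0.000000, Gamma_ppq = 0.116209, Gamma_pqq = 0.077473, Gamma_qpp = 0.000000, Gamma_qpq = 0.426101, Gamma_qqq = 0.284067
  tau = 0.875000: gamma = (0.765625, 0.468750), gamma' = (1.750000, 0.250000); Gamma_ppp = 0.000000, Gamma_ppq = 0.102756, Gamma_pqq = 0.068504, Gamma_qpp = 0.000000, Gamma_qpq = 0.400749, Gamma_qqq = 0.267166
  tau = 1.000000: gamma = (1.000000, 0.500000), gamma' = (2.000000, 0.250000); Gamma_ppp = 0.000000, Gamma_ppq = 0.089441, Gamma_pqq = 0.059627, Gamma_qpp = 0.000000, Gamma_qpq = 0.372671, Gamma_qqq = 0.248447
step 0: V^p = -0.1250, V^q = 1.0000
step 1: k1 = (-0.017792, -0.065237), k2 = (-0.053979, -0.182930), k3 = (-0.052952, -0.179448), k4 = (-0.087948, -0.287297); V <- V + (h/6)(k1 + 2k2 + 2k3 + k4): V^p = -0.1383, V^q = 0.9551
step 2: k1 = (-0.087943, -0.287279), k2 = (-0.116696, -0.380145), k3 = (-0.115023, -0.374697), k4 = (-0.133629, -0.445431); V <- V + (h/6)(k1 + 2k2 + 2k3 + k4): V^p = -0.1669, V^q = 0.8617
step 3: k1 = (-0.133676, -0.445585), k2 = (-0.141014, -0.489932), k3 = (-0.139974, -0.486319), k4 = (-0.137480, -0.504093); V <- V + (h/6)(k1 + 2k2 + 2k3 + k4): V^p = -0.2016, V^q = 0.7408
step 4: k1 = (-0.137615, -0.504589), k2 = (-0.127849, -0.498611), k3 = (-0.128028, -0.499307), k4 = (-0.114137, -0.475572); V <- V + (h/6)(k1 + 2k2 + 2k3 + k4): V^p = -0.2334, V^q = 0.6168


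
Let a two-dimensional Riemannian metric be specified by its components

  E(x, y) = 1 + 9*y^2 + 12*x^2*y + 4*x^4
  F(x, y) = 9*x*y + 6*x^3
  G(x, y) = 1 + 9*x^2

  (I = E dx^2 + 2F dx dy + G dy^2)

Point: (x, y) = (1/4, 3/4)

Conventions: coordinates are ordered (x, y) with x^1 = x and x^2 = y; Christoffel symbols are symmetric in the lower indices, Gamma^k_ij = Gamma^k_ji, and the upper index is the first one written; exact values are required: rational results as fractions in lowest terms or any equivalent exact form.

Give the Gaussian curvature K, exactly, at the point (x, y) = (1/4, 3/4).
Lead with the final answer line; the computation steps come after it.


Answer: K = -36864/212521

E = 425/64, F = 57/32, G = 25/16, EG - F^2 = 461/64 at the point
E_x = 19/4, E_y = 57/4, F_x = 63/8, F_y = 9/4, G_x = 9/2, G_y = 0
E_yy = 18, F_xy = 9, G_xx = 18
Compute both Brioschi determinants and normalise by (EG - F^2)^2.
M1 = [[-E_yy/2 + F_xy - G_xx/2, E_x/2, F_x - E_y/2], [F_y - G_x/2, E, F], [G_y/2, F, G]] = [[-9, 19/8, 3/4], [0, 425/64, 57/32], [0, 57/32, 25/16]]; det M1 = -4149/64
M2 = [[0, E_y/2, G_x/2], [E_y/2, E, F], [G_x/2, F, G]] = [[0, 57/8, 9/4], [57/8, 425/64, 57/32], [9/4, 57/32, 25/16]]; det M2 = -3573/64
det M1 - det M2 = -9; K = -9 / (461/64)^2 = -36864/212521


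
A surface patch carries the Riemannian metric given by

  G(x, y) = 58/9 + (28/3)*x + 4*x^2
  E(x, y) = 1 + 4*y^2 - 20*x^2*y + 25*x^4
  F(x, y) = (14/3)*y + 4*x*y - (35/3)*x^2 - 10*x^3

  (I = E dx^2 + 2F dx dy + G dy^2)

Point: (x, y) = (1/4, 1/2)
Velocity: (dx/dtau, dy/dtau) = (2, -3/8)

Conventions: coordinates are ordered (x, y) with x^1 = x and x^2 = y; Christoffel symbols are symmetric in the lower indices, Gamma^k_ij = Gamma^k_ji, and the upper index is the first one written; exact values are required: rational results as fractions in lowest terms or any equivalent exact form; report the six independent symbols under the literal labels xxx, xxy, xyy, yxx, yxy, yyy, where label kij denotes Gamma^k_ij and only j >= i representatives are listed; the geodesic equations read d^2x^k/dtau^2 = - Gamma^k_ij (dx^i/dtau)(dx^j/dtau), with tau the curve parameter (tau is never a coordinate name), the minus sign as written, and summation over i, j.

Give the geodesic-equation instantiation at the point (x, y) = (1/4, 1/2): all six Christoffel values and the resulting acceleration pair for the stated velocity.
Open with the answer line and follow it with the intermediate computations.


Answer: Gamma_xxx = -3960/21889, Gamma_xxy = 3168/21889, Gamma_xyy = 0, Gamma_yxx = -16320/21889, Gamma_yxy = 13056/21889, Gamma_yyy = 0; accelerations (d^2x/dtau^2, d^2y/dtau^2) = (20592/21889, 84864/21889)

E = 377/256, F = 187/96, G = 325/36 at the point
E_x = -55/16, E_y = 11/4, F_x = -137/24, F_y = 17/3, G_x = 34/3, G_y = 0
EG - F^2 = 21889/2304;  g^inv = (2304/21889) * [[325/36, -187/96], [-187/96, 377/256]]
first-kind symbols [ij,l] = (1/2)(d_i g_jl + d_j g_il - d_l g_ij): [xx,x] = E_x/2 = -55/32, [xx,y] = F_x - E_y/2 = -85/12, [xy,x] = E_y/2 = 11/8, [xy,y] = G_x/2 = 17/3, [yy,x] = F_y - G_x/2 = 0, [yy,y] = G_y/2 = 0
Gamma^x_ij = (G*[ij,x] - F*[ij,y])/(EG - F^2), Gamma^y_ij = (E*[ij,y] - F*[ij,x])/(EG - F^2)
Gamma_xxx = -3960/21889, Gamma_xxy = 3168/21889, Gamma_xyy = 0, Gamma_yxx = -16320/21889, Gamma_yxy = 13056/21889, Gamma_yyy = 0
d^2x/dtau^2 = -(Gamma_xxx*(2)^2 + 2*Gamma_xxy*(2)*(-3/8) + Gamma_xyy*(-3/8)^2) = 20592/21889
d^2y/dtau^2 = -(Gamma_yxx*(2)^2 + 2*Gamma_yxy*(2)*(-3/8) + Gamma_yyy*(-3/8)^2) = 84864/21889
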